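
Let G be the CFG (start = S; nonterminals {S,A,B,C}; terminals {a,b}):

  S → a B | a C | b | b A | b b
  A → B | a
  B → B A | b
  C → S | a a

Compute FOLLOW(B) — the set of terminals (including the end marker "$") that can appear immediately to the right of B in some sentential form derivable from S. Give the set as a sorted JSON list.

FIRST iteration:
round 1:
  A via A→a: +{a}
  B via B→b: +{b}
  C via C→a a: +{a}
  S via S→a B: +{a}
  S via S→b: +{b}
  FIRST(S)={a,b}  FIRST(A)={a}  FIRST(B)={b}  FIRST(C)={a}
round 2:
  A via A→B: +{b}
  C via C→S: +{b}
  FIRST(S)={a,b}  FIRST(A)={a,b}  FIRST(B)={b}  FIRST(C)={a,b}
round 3: (no change)
  FIRST(S)={a,b}  FIRST(A)={a,b}  FIRST(B)={b}  FIRST(C)={a,b}

Compute FOLLOW by fixpoint:
seed FOLLOW(S) with $
round 1:
  B→B A: FOLLOW(B) ⊇ FIRST(A) = {a,b}; new: +{a,b}
  B→B A: FOLLOW(A) ⊇ FOLLOW(B) ⊇ {a,b}; new: +{a,b}
  S→a B: FOLLOW(B) ⊇ FOLLOW(S) ⊇ {$}; new: +{$}
  S→a C: FOLLOW(C) ⊇ FOLLOW(S) ⊇ {$}; new: +{$}
  S→b A: FOLLOW(A) ⊇ FOLLOW(S) ⊇ {$}; new: +{$}
  FOLLOW(S)={$}  FOLLOW(A)={$,a,b}  FOLLOW(B)={$,a,b}  FOLLOW(C)={$}
round 2: done
  FOLLOW(S)={$}  FOLLOW(A)={$,a,b}  FOLLOW(B)={$,a,b}  FOLLOW(C)={$}

FOLLOW(B) = ["$", "a", "b"]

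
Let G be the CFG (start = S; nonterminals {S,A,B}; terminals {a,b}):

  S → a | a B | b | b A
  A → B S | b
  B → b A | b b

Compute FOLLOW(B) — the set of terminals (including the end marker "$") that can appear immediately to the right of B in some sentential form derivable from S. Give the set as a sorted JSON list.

Compute FIRST by fixpoint:
pass 1:
  A via A→b: +{b}
  B via B→b A: +{b}
  S via S→a: +{a}
  S via S→b: +{b}
  FIRST(S)={a,b}  FIRST(A)={b}  FIRST(B)={b}
pass 2: (no change)
  FIRST(S)={a,b}  FIRST(A)={b}  FIRST(B)={b}

FOLLOW sets:
initialize: $ ∈ FOLLOW(S)
iter 1:
  A→B S: FOLLOW(B) ⊇ FIRST(S) = {a,b}; new: +{a,b}
  B→b A: FOLLOW(A) ⊇ FOLLOW(B) ⊇ {a,b}; new: +{a,b}
  S→a B: FOLLOW(B) ⊇ FOLLOW(S) ⊇ {$}; new: +{$}
  S→b A: FOLLOW(A) ⊇ FOLLOW(S) ⊇ {$}; new: +{$}
  S: {$}  A: {$,a,b}  B: {$,a,b}
iter 2:
  A→B S: FOLLOW(S) ⊇ FOLLOW(A) ⊇ {$,a,b}; new: +{a,b}
  S: {$,a,b}  A: {$,a,b}  B: {$,a,b}
iter 3: (stable)
  S: {$,a,b}  A: {$,a,b}  B: {$,a,b}

FOLLOW(B) = ["$", "a", "b"]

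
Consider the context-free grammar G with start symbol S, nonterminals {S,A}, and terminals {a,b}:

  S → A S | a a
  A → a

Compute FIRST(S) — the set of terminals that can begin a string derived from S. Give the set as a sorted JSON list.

FIRST sets, iterate to fixpoint:
[1]
  A via A→a: +{a}
  S via S→A S: +{a}
  FIRST[S]={a}  FIRST[A]={a}
[2] — fixpoint
  FIRST[S]={a}  FIRST[A]={a}

FIRST(S) = ["a"]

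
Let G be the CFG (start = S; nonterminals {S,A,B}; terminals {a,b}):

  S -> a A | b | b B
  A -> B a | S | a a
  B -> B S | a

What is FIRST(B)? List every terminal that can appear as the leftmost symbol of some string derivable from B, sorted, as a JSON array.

FIRST iteration:
[1]
  A via A→a a: +{a}
  B via B→a: +{a}
  S via S→a A: +{a}
  S via S→b: +{b}
  FIRST[S]={a,b}  FIRST[A]={a}  FIRST[B]={a}
[2]
  A via A→S: +{b}
  FIRST[S]={a,b}  FIRST[A]={a,b}  FIRST[B]={a}
[3] (stable)
  FIRST[S]={a,b}  FIRST[A]={a,b}  FIRST[B]={a}

FIRST(B) = ["a"]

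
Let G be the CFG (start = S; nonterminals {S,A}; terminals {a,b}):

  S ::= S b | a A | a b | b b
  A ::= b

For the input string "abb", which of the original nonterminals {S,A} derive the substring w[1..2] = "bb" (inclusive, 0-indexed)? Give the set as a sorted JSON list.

Convert to CNF:
  S -> S T0 | T0 T0 | T1 A | T1 T0
  A -> b
  T0 -> b
  T1 -> a

CYK fill — only the sub-triangle for w[1..2]:
  [1..1]={A,T0}  "b"  orig:{A}
  [2..2]={A,T0}  "b"  orig:{A}
  [1..2]={S}  "bb"

Original NTs in T[1,2] deriving "bb": ["S"]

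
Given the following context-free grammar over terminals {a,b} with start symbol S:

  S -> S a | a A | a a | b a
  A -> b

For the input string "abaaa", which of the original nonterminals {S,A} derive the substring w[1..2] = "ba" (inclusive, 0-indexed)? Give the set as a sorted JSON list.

CNF form of G:
  S -> S T0 | T0 A | T0 T0 | T1 T0
  A -> b
  T0 -> a
  T1 -> b

Fill CYK table bottom-up, restricted to cells inside w[1..2]:
  [1..1]={A,T1}  "b"  orig:{A}
  [2..2]={T0}  "a"  orig:{}
  [1..2]={S}  "ba"

Original NTs in T[1,2] deriving "ba": ["S"]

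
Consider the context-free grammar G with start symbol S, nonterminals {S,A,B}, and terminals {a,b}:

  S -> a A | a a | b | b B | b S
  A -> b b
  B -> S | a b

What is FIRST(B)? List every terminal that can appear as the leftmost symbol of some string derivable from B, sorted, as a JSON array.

FIRST sets, iterate to fixpoint:
round 1:
  A via A→b b: +{b}
  B via B→a b: +{a}
  S via S→a A: +{a}
  S via S→b: +{b}
  S: {a,b}  A: {b}  B: {a}
round 2:
  B via B→S: +{b}
  S: {a,b}  A: {b}  B: {a,b}
round 3: — fixpoint
  S: {a,b}  A: {b}  B: {a,b}

FIRST(B) = ["a", "b"]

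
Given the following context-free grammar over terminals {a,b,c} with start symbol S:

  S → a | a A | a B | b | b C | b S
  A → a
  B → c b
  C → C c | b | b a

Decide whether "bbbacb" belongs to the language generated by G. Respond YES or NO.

CNF form of G:
  S -> T1 C | T1 S | T2 A | T2 B | a | b
  A -> a
  B -> T0 T1
  C -> C T0 | T1 T2 | b
  T0 -> c
  T1 -> b
  T2 -> a

Fill CYK table bottom-up:
  [0..0]={C,S,T1}  "b"  orig:{C,S}
  [1..1]={C,S,T1}  "b"  orig:{C,S}
  [2..2]={C,S,T1}  "b"  orig:{C,S}
  [3..3]={A,S,T2}  "a"  orig:{A,S}
  [4..4]={T0}  "c"  orig:{}
  [5..5]={C,S,T1}  "b"  orig:{C,S}
  [0..1]={S}  "bb"
  [1..2]={S}  "bb"
  [2..3]={C,S}  "ba"
  [3..4]=∅  "ac"
  [4..5]={B}  "cb"
  [0..2]={S}  "bbb"
  [1..3]={S}  "bba"
  [2..4]={C}  "bac"
  [3..5]={S}  "acb"
  [0..3]={S}  "bbba"
  [1..4]={S}  "bbac"
  [2..5]={S}  "bacb"
  [0..4]={S}  "bbbac"
  [1..5]={S}  "bbacb"
  [0..5]={S}  "bbbacb"

S ∈ T[0,5] ⇒ YES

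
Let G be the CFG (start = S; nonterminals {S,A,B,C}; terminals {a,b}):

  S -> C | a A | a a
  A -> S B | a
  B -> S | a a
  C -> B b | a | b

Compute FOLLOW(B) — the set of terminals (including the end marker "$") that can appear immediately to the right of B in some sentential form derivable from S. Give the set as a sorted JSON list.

Compute FIRST by fixpoint:
[1]
  A via A→a: +{a}
  B via B→a a: +{a}
  C via C→B b: +{a}
  C via C→b: +{b}
  S via S→C: +{a,b}
  S: {a,b}  A: {a}  B: {a}  C: {a,b}
[2]
  A via A→S B: +{b}
  B via B→S: +{b}
  S: {a,b}  A: {a,b}  B: {a,b}  C: {a,b}
[3] (stable)
  S: {a,b}  A: {a,b}  B: {a,b}  C: {a,b}

FOLLOW sets:
seed FOLLOW(S) with $
[1]
  A→S B: FOLLOW(S) ⊇ FIRST(B) = {a,b}; new: +{a,b}
  C→B b: FOLLOW(B) ⊇ FIRST(b) = {b}; new: +{b}
  S→C: FOLLOW(C) ⊇ FOLLOW(S) ⊇ {$,a,b}; new: +{$,a,b}
  S→a A: FOLLOW(A) ⊇ FOLLOW(S) ⊇ {$,a,b}; new: +{$,a,b}
  S: {$,a,b}  A: {$,a,b}  B: {b}  C: {$,a,b}
[2]
  A→S B: FOLLOW(B) ⊇ FOLLOW(A) ⊇ {$,a,b}; new: +{$,a}
  S: {$,a,b}  A: {$,a,b}  B: {$,a,b}  C: {$,a,b}
[3] (no change)
  S: {$,a,b}  A: {$,a,b}  B: {$,a,b}  C: {$,a,b}

FOLLOW(B) = ["$", "a", "b"]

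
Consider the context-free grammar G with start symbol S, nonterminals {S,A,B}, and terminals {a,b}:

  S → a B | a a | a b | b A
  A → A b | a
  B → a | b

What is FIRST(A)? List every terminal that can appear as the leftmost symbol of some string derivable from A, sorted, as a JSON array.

FIRST iteration:
[1]
  A via A→a: +{a}
  B via B→a: +{a}
  B via B→b: +{b}
  S via S→a B: +{a}
  S via S→b A: +{b}
  FIRST(S)={a,b}  FIRST(A)={a}  FIRST(B)={a,b}
[2] (stable)
  FIRST(S)={a,b}  FIRST(A)={a}  FIRST(B)={a,b}

FIRST(A) = ["a"]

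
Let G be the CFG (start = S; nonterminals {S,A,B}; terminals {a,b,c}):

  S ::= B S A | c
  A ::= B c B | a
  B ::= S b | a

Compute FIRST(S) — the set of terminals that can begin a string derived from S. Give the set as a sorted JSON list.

FIRST iteration:
[1]
  A via A→a: +{a}
  B via B→a: +{a}
  S via S→B S A: +{a}
  S via S→c: +{c}
  FIRST(S)={a,c}  FIRST(A)={a}  FIRST(B)={a}
[2]
  B via B→S b: +{c}
  FIRST(S)={a,c}  FIRST(A)={a}  FIRST(B)={a,c}
[3]
  A via A→B c B: +{c}
  FIRST(S)={a,c}  FIRST(A)={a,c}  FIRST(B)={a,c}
[4] done
  FIRST(S)={a,c}  FIRST(A)={a,c}  FIRST(B)={a,c}

FIRST(S) = ["a", "c"]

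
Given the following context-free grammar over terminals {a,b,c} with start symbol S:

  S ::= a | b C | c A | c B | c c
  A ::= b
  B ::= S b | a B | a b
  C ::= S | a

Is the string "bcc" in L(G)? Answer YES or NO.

Convert to CNF:
  S -> T0 C | T2 A | T2 B | T2 T2 | a
  A -> b
  B -> S T0 | T1 B | T1 T0
  C -> T0 C | T2 A | T2 B | T2 T2 | a
  T0 -> b
  T1 -> a
  T2 -> c

CYK fill:
  T[0,0] 'b' = {A,T0}  orig:{A}
  T[1,1] 'c' = {T2}  orig:{}
  T[2,2] 'c' = {T2}  orig:{}
  T[0,1] 'bc' = ∅
  T[1,2] 'cc' = {C,S}
  T[0,2] 'bcc' = {C,S}

S ∈ T[0,2] ⇒ YES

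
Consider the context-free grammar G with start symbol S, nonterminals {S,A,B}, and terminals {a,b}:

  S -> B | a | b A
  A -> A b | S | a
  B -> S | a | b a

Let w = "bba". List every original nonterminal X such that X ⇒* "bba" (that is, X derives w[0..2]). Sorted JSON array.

CNF form of G:
  S -> T0 A | T0 T1 | a
  A -> A T0 | T0 A | T0 T1 | a
  B -> T0 A | T0 T1 | a
  T0 -> b
  T1 -> a

Fill CYK table bottom-up (cells [i..j] with 0 ≤ i ≤ j ≤ 2 only):
  cell(0,0) b: {T0}  orig:{}
  cell(1,1) b: {T0}  orig:{}
  cell(2,2) a: {A,B,S,T1}  orig:{A,B,S}
  cell(0,1) bb: ∅
  cell(1,2) ba: {A,B,S}
  cell(0,2) bba: {A,B,S}

Original NTs in T[0,2] deriving "bba": ["A", "B", "S"]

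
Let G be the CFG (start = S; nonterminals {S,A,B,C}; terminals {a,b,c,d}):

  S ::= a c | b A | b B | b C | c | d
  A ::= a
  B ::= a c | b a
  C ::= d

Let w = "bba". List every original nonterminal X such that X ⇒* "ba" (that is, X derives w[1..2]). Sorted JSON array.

Convert to CNF:
  S -> T0 T1 | T2 A | T2 B | T2 C | c | d
  A -> a
  B -> T0 T1 | T2 T0
  C -> d
  T0 -> a
  T1 -> c
  T2 -> b

Fill CYK table bottom-up — only the sub-triangle for w[1..2]:
  [1..1]={T2}  "b"  orig:{}
  [2..2]={A,T0}  "a"  orig:{A}
  [1..2]={B,S}  "ba"

Original NTs in T[1,2] deriving "ba": ["B", "S"]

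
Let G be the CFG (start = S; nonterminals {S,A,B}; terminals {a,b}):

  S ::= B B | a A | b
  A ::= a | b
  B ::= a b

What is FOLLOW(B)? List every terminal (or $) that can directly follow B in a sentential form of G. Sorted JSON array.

FIRST iteration:
[1]
  A via A→a: +{a}
  A via A→b: +{b}
  B via B→a b: +{a}
  S via S→B B: +{a}
  S via S→b: +{b}
  S: {a,b}  A: {a,b}  B: {a}
[2] — fixpoint
  S: {a,b}  A: {a,b}  B: {a}

Compute FOLLOW by fixpoint:
initialize: $ ∈ FOLLOW(S)
[1]
  S→B B: FOLLOW(B) ⊇ FIRST(B) = {a}; new: +{a}
  S→B B: FOLLOW(B) ⊇ FOLLOW(S) ⊇ {$}; new: +{$}
  S→a A: FOLLOW(A) ⊇ FOLLOW(S) ⊇ {$}; new: +{$}
  FOLLOW(S)={$}  FOLLOW(A)={$}  FOLLOW(B)={$,a}
[2] done
  FOLLOW(S)={$}  FOLLOW(A)={$}  FOLLOW(B)={$,a}

FOLLOW(B) = ["$", "a"]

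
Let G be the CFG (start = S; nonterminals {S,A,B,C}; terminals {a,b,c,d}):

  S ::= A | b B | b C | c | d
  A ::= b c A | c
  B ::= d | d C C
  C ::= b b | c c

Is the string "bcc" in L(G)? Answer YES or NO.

Convert to CNF:
  S -> T0 B | T0 C | T0 X5 | c | d
  A -> T0 X3 | c
  B -> T2 X4 | d
  C -> T0 T0 | T1 T1
  T0 -> b
  T1 -> c
  T2 -> d
  X3 -> T1 A
  X4 -> C C
  X5 -> T1 A

CYK fill:
  [0..0]={T0}  "b"  orig:{}
  [1..1]={A,S,T1}  "c"  orig:{A,S}
  [2..2]={A,S,T1}  "c"  orig:{A,S}
  [0..1]=∅  "bc"
  [1..2]={C,X3,X5}  "cc"  orig:{C}
  [0..2]={A,S}  "bcc"

S ∈ T[0,2] ⇒ YES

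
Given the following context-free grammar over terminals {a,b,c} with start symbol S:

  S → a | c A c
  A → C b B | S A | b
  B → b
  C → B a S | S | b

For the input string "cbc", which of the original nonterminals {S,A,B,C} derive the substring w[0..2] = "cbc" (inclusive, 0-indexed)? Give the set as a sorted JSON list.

CNF form of G:
  S -> T2 X6 | a
  A -> C X3 | S A | b
  B -> b
  C -> B X4 | T2 X5 | a | b
  T0 -> b
  T1 -> a
  T2 -> c
  X3 -> T0 B
  X4 -> T1 S
  X5 -> A T2
  X6 -> A T2

Fill CYK table bottom-up, restricted to cells inside w[0..2]:
  cell(0,0) c: {T2}  orig:{}
  cell(1,1) b: {A,B,C,T0}  orig:{A,B,C}
  cell(2,2) c: {T2}  orig:{}
  cell(0,1) cb: ∅
  cell(1,2) bc: {X5,X6}  orig:{}
  cell(0,2) cbc: {C,S}

Original NTs in T[0,2] deriving "cbc": ["C", "S"]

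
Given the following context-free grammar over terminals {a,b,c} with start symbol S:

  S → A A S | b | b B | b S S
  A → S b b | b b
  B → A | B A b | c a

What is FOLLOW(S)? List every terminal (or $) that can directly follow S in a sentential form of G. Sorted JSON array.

FIRST iteration:
pass 1:
  A via A→b b: +{b}
  B via B→A: +{b}
  B via B→c a: +{c}
  S via S→A A S: +{b}
  FIRST[S]={b}  FIRST[A]={b}  FIRST[B]={b,c}
pass 2: — fixpoint
  FIRST[S]={b}  FIRST[A]={b}  FIRST[B]={b,c}

FOLLOW iteration:
seed FOLLOW(S) with $
[1]
  A→S b b: FOLLOW(S) ⊇ FIRST(b) = {b}; new: +{b}
  B→B A b: FOLLOW(B) ⊇ FIRST(A) = {b}; new: +{b}
  B→B A b: FOLLOW(A) ⊇ FIRST(b) = {b}; new: +{b}
  S→b B: FOLLOW(B) ⊇ FOLLOW(S) ⊇ {$,b}; new: +{$}
  FOLLOW[S]={$,b}  FOLLOW[A]={b}  FOLLOW[B]={$,b}
[2]
  B→A: FOLLOW(A) ⊇ FOLLOW(B) ⊇ {$,b}; new: +{$}
  FOLLOW[S]={$,b}  FOLLOW[A]={$,b}  FOLLOW[B]={$,b}
[3] (stable)
  FOLLOW[S]={$,b}  FOLLOW[A]={$,b}  FOLLOW[B]={$,b}

FOLLOW(S) = ["$", "b"]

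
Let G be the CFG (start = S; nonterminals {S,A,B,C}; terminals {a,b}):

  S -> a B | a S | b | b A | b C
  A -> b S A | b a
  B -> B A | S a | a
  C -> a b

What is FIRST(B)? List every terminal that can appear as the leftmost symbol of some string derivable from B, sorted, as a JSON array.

Compute FIRST by fixpoint:
pass 1:
  A via A→b S A: +{b}
  B via B→a: +{a}
  C via C→a b: +{a}
  S via S→a B: +{a}
  S via S→b: +{b}
  FIRST(S)={a,b}  FIRST(A)={b}  FIRST(B)={a}  FIRST(C)={a}
pass 2:
  B via B→S a: +{b}
  FIRST(S)={a,b}  FIRST(A)={b}  FIRST(B)={a,b}  FIRST(C)={a}
pass 3: done
  FIRST(S)={a,b}  FIRST(A)={b}  FIRST(B)={a,b}  FIRST(C)={a}

FIRST(B) = ["a", "b"]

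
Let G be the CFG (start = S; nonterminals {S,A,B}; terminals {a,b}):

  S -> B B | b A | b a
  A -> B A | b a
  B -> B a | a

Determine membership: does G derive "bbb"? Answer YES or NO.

CNF form of G:
  S -> B B | T0 A | T0 T1
  A -> B A | T0 T1
  B -> B T1 | a
  T0 -> b
  T1 -> a

CYK fill:
  [0..0]={T0}  "b"  orig:{}
  [1..1]={T0}  "b"  orig:{}
  [2..2]={T0}  "b"  orig:{}
  [0..1]=∅  "bb"
  [1..2]=∅  "bb"
  [0..2]=∅  "bbb"

S ∉ T[0,2] ⇒ NO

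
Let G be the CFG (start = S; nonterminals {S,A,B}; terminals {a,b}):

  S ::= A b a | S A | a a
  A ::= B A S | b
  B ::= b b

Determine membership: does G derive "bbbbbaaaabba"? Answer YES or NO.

CNF form of G:
  S -> A X3 | S A | T1 T1
  A -> B X2 | b
  B -> T0 T0
  T0 -> b
  T1 -> a
  X2 -> A S
  X3 -> T0 T1

CYK fill:
  cell(0,0) b: {A,T0}  orig:{A}
  cell(1,1) b: {A,T0}  orig:{A}
  cell(2,2) b: {A,T0}  orig:{A}
  cell(3,3) b: {A,T0}  orig:{A}
  cell(4,4) b: {A,T0}  orig:{A}
  cell(5,5) a: {T1}  orig:{}
  cell(6,6) a: {T1}  orig:{}
  cell(7,7) a: {T1}  orig:{}
  cell(8,8) a: {T1}  orig:{}
  cell(9,9) b: {A,T0}  orig:{A}
  cell(10,10) b: {A,T0}  orig:{A}
  cell(11,11) a: {T1}  orig:{}
  cell(0,1) bb: {B}
  cell(1,2) bb: {B}
  cell(2,3) bb: {B}
  cell(3,4) bb: {B}
  cell(4,5) ba: {X3}  orig:{}
  cell(5,6) aa: {S}
  cell(6,7) aa: {S}
  cell(7,8) aa: {S}
  cell(8,9) ab: ∅
  cell(9,10) bb: {B}
  cell(10,11) ba: {X3}  orig:{}
  cell(0,2) bbb: ∅
  cell(1,3) bbb: ∅
  cell(2,4) bbb: ∅
  cell(3,5) bba: {S}
  cell(4,6) baa: {X2}  orig:{}
  cell(5,7) aaa: ∅
  cell(6,8) aaa: ∅
  cell(7,9) aab: {S}
  cell(8,10) abb: ∅
  cell(9,11) bba: {S}
  cell(0,3) bbbb: ∅
  cell(1,4) bbbb: ∅
  cell(2,5) bbba: {X2}  orig:{}
  cell(3,6) bbaa: ∅
  cell(4,7) baaa: ∅
  cell(5,8) aaaa: ∅
  cell(6,9) aaab: ∅
  cell(7,10) aabb: {S}
  cell(8,11) abba: ∅
  cell(0,4) bbbbb: ∅
  cell(1,5) bbbba: ∅
  cell(2,6) bbbaa: {A}
  cell(3,7) bbaaa: ∅
  cell(4,8) baaaa: ∅
  cell(5,9) aaaab: ∅
  cell(6,10) aaabb: ∅
  cell(7,11) aabba: ∅
  cell(0,5) bbbbba: {A}
  cell(1,6) bbbbaa: ∅
  cell(2,7) bbbaaa: ∅
  cell(3,8) bbaaaa: ∅
  cell(4,9) baaaab: ∅
  cell(5,10) aaaabb: ∅
  cell(6,11) aaabba: ∅
  cell(0,6) bbbbbaa: ∅
  cell(1,7) bbbbaaa: ∅
  cell(2,8) bbbaaaa: {X2}  orig:{}
  cell(3,9) bbaaaab: ∅
  cell(4,10) baaaabb: ∅
  cell(5,11) aaaabba: ∅
  cell(0,7) bbbbbaaa: {X2}  orig:{}
  cell(1,8) bbbbaaaa: ∅
  cell(2,9) bbbaaaab: {X2}  orig:{}
  cell(3,10) bbaaaabb: ∅
  cell(4,11) baaaabba: ∅
  cell(0,8) bbbbbaaaa: {A}
  cell(1,9) bbbbaaaab: ∅
  cell(2,10) bbbaaaabb: {X2}  orig:{}
  cell(3,11) bbaaaabba: ∅
  cell(0,9) bbbbbaaaab: {A}
  cell(1,10) bbbbaaaabb: ∅
  cell(2,11) bbbaaaabba: ∅
  cell(0,10) bbbbbaaaabb: {A}
  cell(1,11) bbbbaaaabba: ∅
  cell(0,11) bbbbbaaaabba: {S,X2}  orig:{S}

S ∈ T[0,11] ⇒ YES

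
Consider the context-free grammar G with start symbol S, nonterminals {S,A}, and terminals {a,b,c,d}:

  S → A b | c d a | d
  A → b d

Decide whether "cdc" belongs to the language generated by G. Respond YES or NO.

Convert to CNF:
  S -> A T0 | T2 X4 | d
  A -> T0 T1
  T0 -> b
  T1 -> d
  T2 -> c
  T3 -> a
  X4 -> T1 T3

Fill CYK table bottom-up:
  T[0,0] 'c' = {T2}  orig:{}
  T[1,1] 'd' = {S,T1}  orig:{S}
  T[2,2] 'c' = {T2}  orig:{}
  T[0,1] 'cd' = ∅
  T[1,2] 'dc' = ∅
  T[0,2] 'cdc' = ∅

S ∉ T[0,2] ⇒ NO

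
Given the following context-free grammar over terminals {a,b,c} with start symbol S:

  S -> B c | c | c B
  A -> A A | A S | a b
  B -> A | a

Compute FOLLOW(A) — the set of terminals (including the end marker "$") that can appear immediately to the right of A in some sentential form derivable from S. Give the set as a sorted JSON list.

FIRST sets, iterate to fixpoint:
pass 1:
  A via A→a b: +{a}
  B via B→A: +{a}
  S via S→B c: +{a}
  S via S→c: +{c}
  FIRST[S]={a,c}  FIRST[A]={a}  FIRST[B]={a}
pass 2: (stable)
  FIRST[S]={a,c}  FIRST[A]={a}  FIRST[B]={a}

Compute FOLLOW by fixpoint:
FOLLOW(S) := {$}
round 1:
  A→A A: FOLLOW(A) ⊇ FIRST(A) = {a}; new: +{a}
  A→A S: FOLLOW(A) ⊇ FIRST(S) = {a,c}; new: +{c}
  A→A S: FOLLOW(S) ⊇ FOLLOW(A) ⊇ {a,c}; new: +{a,c}
  S→B c: FOLLOW(B) ⊇ FIRST(c) = {c}; new: +{c}
  S→c B: FOLLOW(B) ⊇ FOLLOW(S) ⊇ {$,a,c}; new: +{$,a}
  S: {$,a,c}  A: {a,c}  B: {$,a,c}
round 2:
  B→A: FOLLOW(A) ⊇ FOLLOW(B) ⊇ {$,a,c}; new: +{$}
  S: {$,a,c}  A: {$,a,c}  B: {$,a,c}
round 3: — fixpoint
  S: {$,a,c}  A: {$,a,c}  B: {$,a,c}

FOLLOW(A) = ["$", "a", "c"]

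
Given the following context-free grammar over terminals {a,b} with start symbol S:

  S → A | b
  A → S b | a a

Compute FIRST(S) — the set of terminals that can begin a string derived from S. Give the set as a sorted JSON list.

Compute FIRST by fixpoint:
pass 1:
  A via A→a a: +{a}
  S via S→A: +{a}
  S via S→b: +{b}
  S: {a,b}  A: {a}
pass 2:
  A via A→S b: +{b}
  S: {a,b}  A: {a,b}
pass 3: (no change)
  S: {a,b}  A: {a,b}

FIRST(S) = ["a", "b"]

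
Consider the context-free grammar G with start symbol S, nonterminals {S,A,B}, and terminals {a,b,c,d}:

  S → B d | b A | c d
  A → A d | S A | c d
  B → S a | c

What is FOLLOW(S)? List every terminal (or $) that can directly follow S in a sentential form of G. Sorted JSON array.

FIRST iteration:
pass 1:
  A via A→c d: +{c}
  B via B→c: +{c}
  S via S→B d: +{c}
  S via S→b A: +{b}
  S: {b,c}  A: {c}  B: {c}
pass 2:
  A via A→S A: +{b}
  B via B→S a: +{b}
  S: {b,c}  A: {b,c}  B: {b,c}
pass 3: (stable)
  S: {b,c}  A: {b,c}  B: {b,c}

FOLLOW sets:
initialize: $ ∈ FOLLOW(S)
[1]
  A→A d: FOLLOW(A) ⊇ FIRST(d) = {d}; new: +{d}
  A→S A: FOLLOW(S) ⊇ FIRST(A) = {b,c}; new: +{b,c}
  B→S a: FOLLOW(S) ⊇ FIRST(a) = {a}; new: +{a}
  S→B d: FOLLOW(B) ⊇ FIRST(d) = {d}; new: +{d}
  S→b A: FOLLOW(A) ⊇ FOLLOW(S) ⊇ {$,a,b,c}; new: +{$,a,b,c}
  FOLLOW(S)={$,a,b,c}  FOLLOW(A)={$,a,b,c,d}  FOLLOW(B)={d}
[2] (stable)
  FOLLOW(S)={$,a,b,c}  FOLLOW(A)={$,a,b,c,d}  FOLLOW(B)={d}

FOLLOW(S) = ["$", "a", "b", "c"]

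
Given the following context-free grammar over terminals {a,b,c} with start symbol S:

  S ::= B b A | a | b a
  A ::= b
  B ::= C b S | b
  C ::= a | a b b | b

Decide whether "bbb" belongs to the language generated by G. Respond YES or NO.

Convert to CNF:
  S -> B X4 | T0 T1 | a
  A -> b
  B -> C X2 | b
  C -> T1 X3 | a | b
  T0 -> b
  T1 -> a
  X2 -> T0 S
  X3 -> T0 T0
  X4 -> T0 A

CYK table (by increasing span):
  T[0,0] 'b' = {A,B,C,T0}  orig:{A,B,C}
  T[1,1] 'b' = {A,B,C,T0}  orig:{A,B,C}
  T[2,2] 'b' = {A,B,C,T0}  orig:{A,B,C}
  T[0,1] 'bb' = {X3,X4}  orig:{}
  T[1,2] 'bb' = {X3,X4}  orig:{}
  T[0,2] 'bbb' = {S}

S ∈ T[0,2] ⇒ YES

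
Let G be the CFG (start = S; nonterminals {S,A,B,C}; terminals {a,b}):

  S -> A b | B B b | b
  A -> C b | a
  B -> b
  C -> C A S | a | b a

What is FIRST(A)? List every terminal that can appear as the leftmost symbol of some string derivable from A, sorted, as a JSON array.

FIRST iteration:
round 1:
  A via A→a: +{a}
  B via B→b: +{b}
  C via C→a: +{a}
  C via C→b a: +{b}
  S via S→A b: +{a}
  S via S→B B b: +{b}
  FIRST[S]={a,b}  FIRST[A]={a}  FIRST[B]={b}  FIRST[C]={a,b}
round 2:
  A via A→C b: +{b}
  FIRST[S]={a,b}  FIRST[A]={a,b}  FIRST[B]={b}  FIRST[C]={a,b}
round 3: (stable)
  FIRST[S]={a,b}  FIRST[A]={a,b}  FIRST[B]={b}  FIRST[C]={a,b}

FIRST(A) = ["a", "b"]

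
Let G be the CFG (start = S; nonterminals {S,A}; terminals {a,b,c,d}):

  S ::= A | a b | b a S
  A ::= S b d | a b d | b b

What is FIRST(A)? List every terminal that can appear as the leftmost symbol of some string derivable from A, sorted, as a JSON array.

FIRST iteration:
iter 1:
  A via A→a b d: +{a}
  A via A→b b: +{b}
  S via S→A: +{a,b}
  FIRST[S]={a,b}  FIRST[A]={a,b}
iter 2: done
  FIRST[S]={a,b}  FIRST[A]={a,b}

FIRST(A) = ["a", "b"]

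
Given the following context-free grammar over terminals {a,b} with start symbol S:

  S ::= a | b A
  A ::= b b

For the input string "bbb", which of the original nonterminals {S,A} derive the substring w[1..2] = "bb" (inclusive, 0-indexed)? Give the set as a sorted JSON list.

CNF form of G:
  S -> T0 A | a
  A -> T0 T0
  T0 -> b

CYK table (by increasing span) (cells [i..j] with 1 ≤ i ≤ j ≤ 2 only):
  T[1,1] 'b' = {T0}  orig:{}
  T[2,2] 'b' = {T0}  orig:{}
  T[1,2] 'bb' = {A}

Original NTs in T[1,2] deriving "bb": ["A"]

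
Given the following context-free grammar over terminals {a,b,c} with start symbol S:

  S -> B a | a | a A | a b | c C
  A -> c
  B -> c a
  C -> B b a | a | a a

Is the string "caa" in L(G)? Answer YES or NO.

CNF form of G:
  S -> B T1 | T0 C | T1 A | T1 T2 | a
  A -> c
  B -> T0 T1
  C -> B X3 | T1 T1 | a
  T0 -> c
  T1 -> a
  T2 -> b
  X3 -> T2 T1

CYK fill:
  T[0,0] 'c' = {A,T0}  orig:{A}
  T[1,1] 'a' = {C,S,T1}  orig:{C,S}
  T[2,2] 'a' = {C,S,T1}  orig:{C,S}
  T[0,1] 'ca' = {B,S}
  T[1,2] 'aa' = {C}
  T[0,2] 'caa' = {S}

S ∈ T[0,2] ⇒ YES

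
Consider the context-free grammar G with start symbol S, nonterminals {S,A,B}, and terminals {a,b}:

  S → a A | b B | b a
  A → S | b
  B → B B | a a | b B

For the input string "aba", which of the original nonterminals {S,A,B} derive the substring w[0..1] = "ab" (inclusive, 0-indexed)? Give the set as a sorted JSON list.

CNF form of G:
  S -> T0 A | T1 B | T1 T0
  A -> T0 A | T1 B | T1 T0 | b
  B -> B B | T0 T0 | T1 B
  T0 -> a
  T1 -> b

CYK fill (cells [i..j] with 0 ≤ i ≤ j ≤ 1 only):
  [0..0]={T0}  "a"  orig:{}
  [1..1]={A,T1}  "b"  orig:{A}
  [0..1]={A,S}  "ab"

Original NTs in T[0,1] deriving "ab": ["A", "S"]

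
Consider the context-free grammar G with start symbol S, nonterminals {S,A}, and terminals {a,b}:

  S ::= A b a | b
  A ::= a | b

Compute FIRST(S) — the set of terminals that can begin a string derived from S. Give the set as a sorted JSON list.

Compute FIRST by fixpoint:
iter 1:
  A via A→a: +{a}
  A via A→b: +{b}
  S via S→A b a: +{a,b}
  FIRST[S]={a,b}  FIRST[A]={a,b}
iter 2: (stable)
  FIRST[S]={a,b}  FIRST[A]={a,b}

FIRST(S) = ["a", "b"]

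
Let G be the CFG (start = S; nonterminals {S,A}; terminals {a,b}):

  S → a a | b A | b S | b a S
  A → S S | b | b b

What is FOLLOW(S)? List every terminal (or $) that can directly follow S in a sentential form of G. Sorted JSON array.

Compute FIRST by fixpoint:
pass 1:
  A via A→b: +{b}
  S via S→a a: +{a}
  S via S→b A: +{b}
  FIRST(S)={a,b}  FIRST(A)={b}
pass 2:
  A via A→S S: +{a}
  FIRST(S)={a,b}  FIRST(A)={a,b}
pass 3: done
  FIRST(S)={a,b}  FIRST(A)={a,b}

Compute FOLLOW by fixpoint:
seed FOLLOW(S) with $
pass 1:
  A→S S: FOLLOW(S) ⊇ FIRST(S) = {a,b}; new: +{a,b}
  S→b A: FOLLOW(A) ⊇ FOLLOW(S) ⊇ {$,a,b}; new: +{$,a,b}
  FOLLOW[S]={$,a,b}  FOLLOW[A]={$,a,b}
pass 2: (stable)
  FOLLOW[S]={$,a,b}  FOLLOW[A]={$,a,b}

FOLLOW(S) = ["$", "a", "b"]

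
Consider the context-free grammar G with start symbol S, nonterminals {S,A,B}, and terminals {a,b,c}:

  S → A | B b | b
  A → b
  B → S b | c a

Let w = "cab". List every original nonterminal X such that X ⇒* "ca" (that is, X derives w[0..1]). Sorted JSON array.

Convert to CNF:
  S -> B T0 | b
  A -> b
  B -> S T0 | T1 T2
  T0 -> b
  T1 -> c
  T2 -> a

Fill CYK table bottom-up — only the sub-triangle for w[0..1]:
  T[0,0] 'c' = {T1}  orig:{}
  T[1,1] 'a' = {T2}  orig:{}
  T[0,1] 'ca' = {B}

Original NTs in T[0,1] deriving "ca": ["B"]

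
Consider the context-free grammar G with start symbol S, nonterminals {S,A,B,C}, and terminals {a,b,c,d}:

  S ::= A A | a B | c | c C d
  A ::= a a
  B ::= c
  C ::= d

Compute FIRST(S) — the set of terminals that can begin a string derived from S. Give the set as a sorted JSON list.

FIRST sets, iterate to fixpoint:
[1]
  A via A→a a: +{a}
  B via B→c: +{c}
  C via C→d: +{d}
  S via S→A A: +{a}
  S via S→c: +{c}
  FIRST[S]={a,c}  FIRST[A]={a}  FIRST[B]={c}  FIRST[C]={d}
[2] (no change)
  FIRST[S]={a,c}  FIRST[A]={a}  FIRST[B]={c}  FIRST[C]={d}

FIRST(S) = ["a", "c"]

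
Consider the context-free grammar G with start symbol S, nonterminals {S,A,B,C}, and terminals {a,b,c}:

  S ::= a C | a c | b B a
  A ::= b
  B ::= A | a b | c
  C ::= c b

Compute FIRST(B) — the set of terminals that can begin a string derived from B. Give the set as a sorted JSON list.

Compute FIRST by fixpoint:
round 1:
  A via A→b: +{b}
  B via B→A: +{b}
  B via B→a b: +{a}
  B via B→c: +{c}
  C via C→c b: +{c}
  S via S→a C: +{a}
  S via S→b B a: +{b}
  FIRST(S)={a,b}  FIRST(A)={b}  FIRST(B)={a,b,c}  FIRST(C)={c}
round 2: (stable)
  FIRST(S)={a,b}  FIRST(A)={b}  FIRST(B)={a,b,c}  FIRST(C)={c}

FIRST(B) = ["a", "b", "c"]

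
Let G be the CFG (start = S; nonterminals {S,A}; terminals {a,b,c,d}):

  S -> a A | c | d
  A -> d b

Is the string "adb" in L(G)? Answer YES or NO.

Convert to CNF:
  S -> T2 A | c | d
  A -> T0 T1
  T0 -> d
  T1 -> b
  T2 -> a

Fill CYK table bottom-up:
  T[0,0] 'a' = {T2}  orig:{}
  T[1,1] 'd' = {S,T0}  orig:{S}
  T[2,2] 'b' = {T1}  orig:{}
  T[0,1] 'ad' = ∅
  T[1,2] 'db' = {A}
  T[0,2] 'adb' = {S}

S ∈ T[0,2] ⇒ YES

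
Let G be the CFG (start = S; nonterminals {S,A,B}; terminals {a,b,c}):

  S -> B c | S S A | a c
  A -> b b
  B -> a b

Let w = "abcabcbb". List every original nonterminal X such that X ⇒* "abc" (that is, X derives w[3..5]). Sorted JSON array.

CNF form of G:
  S -> B T2 | S X3 | T1 T2
  A -> T0 T0
  B -> T1 T0
  T0 -> b
  T1 -> a
  T2 -> c
  X3 -> S A

CYK fill — only the sub-triangle for w[3..5]:
  [3..3]={T1}  "a"  orig:{}
  [4..4]={T0}  "b"  orig:{}
  [5..5]={T2}  "c"  orig:{}
  [3..4]={B}  "ab"
  [4..5]=∅  "bc"
  [3..5]={S}  "abc"

Original NTs in T[3,5] deriving "abc": ["S"]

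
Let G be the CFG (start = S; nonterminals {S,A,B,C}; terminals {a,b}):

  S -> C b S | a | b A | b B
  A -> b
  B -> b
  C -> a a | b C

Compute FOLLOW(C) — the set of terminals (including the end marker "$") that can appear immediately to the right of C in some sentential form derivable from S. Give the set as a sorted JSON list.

Compute FIRST by fixpoint:
round 1:
  A via A→b: +{b}
  B via B→b: +{b}
  C via C→a a: +{a}
  C via C→b C: +{b}
  S via S→C b S: +{a,b}
  FIRST(S)={a,b}  FIRST(A)={b}  FIRST(B)={b}  FIRST(C)={a,b}
round 2: — fixpoint
  FIRST(S)={a,b}  FIRST(A)={b}  FIRST(B)={b}  FIRST(C)={a,b}

Compute FOLLOW by fixpoint:
initialize: $ ∈ FOLLOW(S)
pass 1:
  S→C b S: FOLLOW(C) ⊇ FIRST(b) = {b}; new: +{b}
  S→b A: FOLLOW(A) ⊇ FOLLOW(S) ⊇ {$}; new: +{$}
  S→b B: FOLLOW(B) ⊇ FOLLOW(S) ⊇ {$}; new: +{$}
  FOLLOW[S]={$}  FOLLOW[A]={$}  FOLLOW[B]={$}  FOLLOW[C]={b}
pass 2: done
  FOLLOW[S]={$}  FOLLOW[A]={$}  FOLLOW[B]={$}  FOLLOW[C]={b}

FOLLOW(C) = ["b"]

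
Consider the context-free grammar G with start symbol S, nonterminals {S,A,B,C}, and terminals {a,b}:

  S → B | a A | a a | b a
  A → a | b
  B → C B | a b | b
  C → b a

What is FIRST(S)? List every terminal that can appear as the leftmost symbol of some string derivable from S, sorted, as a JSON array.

FIRST iteration:
round 1:
  A via A→a: +{a}
  A via A→b: +{b}
  B via B→a b: +{a}
  B via B→b: +{b}
  C via C→b a: +{b}
  S via S→B: +{a,b}
  S: {a,b}  A: {a,b}  B: {a,b}  C: {b}
round 2: (stable)
  S: {a,b}  A: {a,b}  B: {a,b}  C: {b}

FIRST(S) = ["a", "b"]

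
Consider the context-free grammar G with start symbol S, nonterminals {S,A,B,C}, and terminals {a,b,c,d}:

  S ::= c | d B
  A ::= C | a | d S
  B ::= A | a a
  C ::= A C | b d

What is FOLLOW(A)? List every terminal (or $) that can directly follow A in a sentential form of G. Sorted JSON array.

Compute FIRST by fixpoint:
round 1:
  A via A→a: +{a}
  A via A→d S: +{d}
  B via B→A: +{a,d}
  C via C→A C: +{a,d}
  C via C→b d: +{b}
  S via S→c: +{c}
  S via S→d B: +{d}
  FIRST(S)={c,d}  FIRST(A)={a,d}  FIRST(B)={a,d}  FIRST(C)={a,b,d}
round 2:
  A via A→C: +{b}
  B via B→A: +{b}
  FIRST(S)={c,d}  FIRST(A)={a,b,d}  FIRST(B)={a,b,d}  FIRST(C)={a,b,d}
round 3: (stable)
  FIRST(S)={c,d}  FIRST(A)={a,b,d}  FIRST(B)={a,b,d}  FIRST(C)={a,b,d}

FOLLOW iteration:
seed FOLLOW(S) with $
round 1:
  C→A C: FOLLOW(A) ⊇ FIRST(C) = {a,b,d}; new: +{a,b,d}
  S→d B: FOLLOW(B) ⊇ FOLLOW(S) ⊇ {$}; new: +{$}
  FOLLOW[S]={$}  FOLLOW[A]={a,b,d}  FOLLOW[B]={$}  FOLLOW[C]={}
round 2:
  A→C: FOLLOW(C) ⊇ FOLLOW(A) ⊇ {a,b,d}; new: +{a,b,d}
  A→d S: FOLLOW(S) ⊇ FOLLOW(A) ⊇ {a,b,d}; new: +{a,b,d}
  B→A: FOLLOW(A) ⊇ FOLLOW(B) ⊇ {$}; new: +{$}
  S→d B: FOLLOW(B) ⊇ FOLLOW(S) ⊇ {$,a,b,d}; new: +{a,b,d}
  FOLLOW[S]={$,a,b,d}  FOLLOW[A]={$,a,b,d}  FOLLOW[B]={$,a,b,d}  FOLLOW[C]={a,b,d}
round 3:
  A→C: FOLLOW(C) ⊇ FOLLOW(A) ⊇ {$,a,b,d}; new: +{$}
  FOLLOW[S]={$,a,b,d}  FOLLOW[A]={$,a,b,d}  FOLLOW[B]={$,a,b,d}  FOLLOW[C]={$,a,b,d}
round 4: (no change)
  FOLLOW[S]={$,a,b,d}  FOLLOW[A]={$,a,b,d}  FOLLOW[B]={$,a,b,d}  FOLLOW[C]={$,a,b,d}

FOLLOW(A) = ["$", "a", "b", "d"]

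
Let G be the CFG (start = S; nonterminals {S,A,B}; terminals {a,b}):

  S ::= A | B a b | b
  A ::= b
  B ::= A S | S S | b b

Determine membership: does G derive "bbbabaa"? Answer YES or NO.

Convert to CNF:
  S -> B X2 | b
  A -> b
  B -> A S | S S | T0 T0
  T0 -> b
  T1 -> a
  X2 -> T1 T0

Fill CYK table bottom-up:
  [0..0]={A,S,T0}  "b"  orig:{A,S}
  [1..1]={A,S,T0}  "b"  orig:{A,S}
  [2..2]={A,S,T0}  "b"  orig:{A,S}
  [3..3]={T1}  "a"  orig:{}
  [4..4]={A,S,T0}  "b"  orig:{A,S}
  [5..5]={T1}  "a"  orig:{}
  [6..6]={T1}  "a"  orig:{}
  [0..1]={B}  "bb"
  [1..2]={B}  "bb"
  [2..3]=∅  "ba"
  [3..4]={X2}  "ab"  orig:{}
  [4..5]=∅  "ba"
  [5..6]=∅  "aa"
  [0..2]=∅  "bbb"
  [1..3]=∅  "bba"
  [2..4]=∅  "bab"
  [3..5]=∅  "aba"
  [4..6]=∅  "baa"
  [0..3]=∅  "bbba"
  [1..4]={S}  "bbab"
  [2..5]=∅  "baba"
  [3..6]=∅  "abaa"
  [0..4]={B}  "bbbab"
  [1..5]=∅  "bbaba"
  [2..6]=∅  "babaa"
  [0..5]=∅  "bbbaba"
  [1..6]=∅  "bbabaa"
  [0..6]=∅  "bbbabaa"

S ∉ T[0,6] ⇒ NO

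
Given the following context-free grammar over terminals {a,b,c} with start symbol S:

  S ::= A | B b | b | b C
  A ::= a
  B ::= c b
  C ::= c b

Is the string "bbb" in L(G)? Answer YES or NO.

Convert to CNF:
  S -> B T1 | T1 C | a | b
  A -> a
  B -> T0 T1
  C -> T0 T1
  T0 -> c
  T1 -> b

CYK table (by increasing span):
  [0..0]={S,T1}  "b"  orig:{S}
  [1..1]={S,T1}  "b"  orig:{S}
  [2..2]={S,T1}  "b"  orig:{S}
  [0..1]=∅  "bb"
  [1..2]=∅  "bb"
  [0..2]=∅  "bbb"

S ∉ T[0,2] ⇒ NO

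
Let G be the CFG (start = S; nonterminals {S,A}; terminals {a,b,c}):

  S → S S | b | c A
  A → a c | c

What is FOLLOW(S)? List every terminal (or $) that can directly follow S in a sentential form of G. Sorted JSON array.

Compute FIRST by fixpoint:
[1]
  A via A→a c: +{a}
  A via A→c: +{c}
  S via S→b: +{b}
  S via S→c A: +{c}
  S: {b,c}  A: {a,c}
[2] (no change)
  S: {b,c}  A: {a,c}

FOLLOW iteration:
initialize: $ ∈ FOLLOW(S)
iter 1:
  S→S S: FOLLOW(S) ⊇ FIRST(S) = {b,c}; new: +{b,c}
  S→c A: FOLLOW(A) ⊇ FOLLOW(S) ⊇ {$,b,c}; new: +{$,b,c}
  FOLLOW[S]={$,b,c}  FOLLOW[A]={$,b,c}
iter 2: (stable)
  FOLLOW[S]={$,b,c}  FOLLOW[A]={$,b,c}

FOLLOW(S) = ["$", "b", "c"]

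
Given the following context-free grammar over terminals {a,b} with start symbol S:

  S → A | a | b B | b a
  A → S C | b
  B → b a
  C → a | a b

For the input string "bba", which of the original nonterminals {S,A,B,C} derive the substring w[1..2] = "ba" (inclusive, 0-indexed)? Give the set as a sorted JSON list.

Convert to CNF:
  S -> S C | T0 B | T0 T1 | a | b
  A -> S C | b
  B -> T0 T1
  C -> T1 T0 | a
  T0 -> b
  T1 -> a

Fill CYK table bottom-up (cells [i..j] with 1 ≤ i ≤ j ≤ 2 only):
  T[1,1] 'b' = {A,S,T0}  orig:{A,S}
  T[2,2] 'a' = {C,S,T1}  orig:{C,S}
  T[1,2] 'ba' = {A,B,S}

Original NTs in T[1,2] deriving "ba": ["A", "B", "S"]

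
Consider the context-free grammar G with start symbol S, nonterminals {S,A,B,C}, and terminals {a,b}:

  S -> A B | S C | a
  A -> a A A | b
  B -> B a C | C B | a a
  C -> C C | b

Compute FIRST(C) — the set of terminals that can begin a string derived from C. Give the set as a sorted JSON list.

FIRST sets, iterate to fixpoint:
[1]
  A via A→a A A: +{a}
  A via A→b: +{b}
  B via B→a a: +{a}
  C via C→b: +{b}
  S via S→A B: +{a,b}
  FIRST[S]={a,b}  FIRST[A]={a,b}  FIRST[B]={a}  FIRST[C]={b}
[2]
  B via B→C B: +{b}
  FIRST[S]={a,b}  FIRST[A]={a,b}  FIRST[B]={a,b}  FIRST[C]={b}
[3] — fixpoint
  FIRST[S]={a,b}  FIRST[A]={a,b}  FIRST[B]={a,b}  FIRST[C]={b}

FIRST(C) = ["b"]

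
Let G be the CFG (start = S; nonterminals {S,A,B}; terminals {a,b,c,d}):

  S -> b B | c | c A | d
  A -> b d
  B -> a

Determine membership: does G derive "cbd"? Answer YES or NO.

Convert to CNF:
  S -> T0 B | T2 A | c | d
  A -> T0 T1
  B -> a
  T0 -> b
  T1 -> d
  T2 -> c

Fill CYK table bottom-up:
  T[0,0] 'c' = {S,T2}  orig:{S}
  T[1,1] 'b' = {T0}  orig:{}
  T[2,2] 'd' = {S,T1}  orig:{S}
  T[0,1] 'cb' = ∅
  T[1,2] 'bd' = {A}
  T[0,2] 'cbd' = {S}

S ∈ T[0,2] ⇒ YES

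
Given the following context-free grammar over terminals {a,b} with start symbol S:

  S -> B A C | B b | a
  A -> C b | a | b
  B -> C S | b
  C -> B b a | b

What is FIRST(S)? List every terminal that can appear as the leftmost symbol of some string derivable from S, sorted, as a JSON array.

FIRST sets, iterate to fixpoint:
iter 1:
  A via A→a: +{a}
  A via A→b: +{b}
  B via B→b: +{b}
  C via C→B b a: +{b}
  S via S→B A C: +{b}
  S via S→a: +{a}
  FIRST(S)={a,b}  FIRST(A)={a,b}  FIRST(B)={b}  FIRST(C)={b}
iter 2: (no change)
  FIRST(S)={a,b}  FIRST(A)={a,b}  FIRST(B)={b}  FIRST(C)={b}

FIRST(S) = ["a", "b"]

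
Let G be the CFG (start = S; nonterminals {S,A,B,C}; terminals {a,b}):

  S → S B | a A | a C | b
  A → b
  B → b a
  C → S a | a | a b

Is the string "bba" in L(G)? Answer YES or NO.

CNF form of G:
  S -> S B | T1 A | T1 C | b
  A -> b
  B -> T0 T1
  C -> S T1 | T1 T0 | a
  T0 -> b
  T1 -> a

CYK fill:
  T[0,0] 'b' = {A,S,T0}  orig:{A,S}
  T[1,1] 'b' = {A,S,T0}  orig:{A,S}
  T[2,2] 'a' = {C,T1}  orig:{C}
  T[0,1] 'bb' = ∅
  T[1,2] 'ba' = {B,C}
  T[0,2] 'bba' = {S}

S ∈ T[0,2] ⇒ YES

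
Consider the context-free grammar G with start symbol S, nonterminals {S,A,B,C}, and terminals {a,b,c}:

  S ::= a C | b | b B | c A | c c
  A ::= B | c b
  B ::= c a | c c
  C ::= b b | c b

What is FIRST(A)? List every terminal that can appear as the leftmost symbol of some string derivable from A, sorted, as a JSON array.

FIRST sets, iterate to fixpoint:
pass 1:
  A via A→c b: +{c}
  B via B→c a: +{c}
  C via C→b b: +{b}
  C via C→c b: +{c}
  S via S→a C: +{a}
  S via S→b: +{b}
  S via S→c A: +{c}
  FIRST(S)={a,b,c}  FIRST(A)={c}  FIRST(B)={c}  FIRST(C)={b,c}
pass 2: — fixpoint
  FIRST(S)={a,b,c}  FIRST(A)={c}  FIRST(B)={c}  FIRST(C)={b,c}

FIRST(A) = ["c"]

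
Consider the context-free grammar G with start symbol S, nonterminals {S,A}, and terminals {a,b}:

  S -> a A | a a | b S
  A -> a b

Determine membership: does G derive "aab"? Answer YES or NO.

Convert to CNF:
  S -> T0 A | T0 T0 | T1 S
  A -> T0 T1
  T0 -> a
  T1 -> b

Fill CYK table bottom-up:
  [0..0]={T0}  "a"  orig:{}
  [1..1]={T0}  "a"  orig:{}
  [2..2]={T1}  "b"  orig:{}
  [0..1]={S}  "aa"
  [1..2]={A}  "ab"
  [0..2]={S}  "aab"

S ∈ T[0,2] ⇒ YES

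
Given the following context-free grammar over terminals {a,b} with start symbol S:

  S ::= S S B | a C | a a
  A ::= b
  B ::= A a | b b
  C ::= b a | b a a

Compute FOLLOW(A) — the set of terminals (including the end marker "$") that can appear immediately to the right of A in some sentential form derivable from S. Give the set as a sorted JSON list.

Compute FIRST by fixpoint:
round 1:
  A via A→b: +{b}
  B via B→A a: +{b}
  C via C→b a: +{b}
  S via S→a C: +{a}
  S: {a}  A: {b}  B: {b}  C: {b}
round 2: — fixpoint
  S: {a}  A: {b}  B: {b}  C: {b}

Compute FOLLOW by fixpoint:
seed FOLLOW(S) with $
round 1:
  B→A a: FOLLOW(A) ⊇ FIRST(a) = {a}; new: +{a}
  S→S S B: FOLLOW(S) ⊇ FIRST(S) = {a}; new: +{a}
  S→S S B: FOLLOW(S) ⊇ FIRST(B) = {b}; new: +{b}
  S→S S B: FOLLOW(B) ⊇ FOLLOW(S) ⊇ {$,a,b}; new: +{$,a,b}
  S→a C: FOLLOW(C) ⊇ FOLLOW(S) ⊇ {$,a,b}; new: +{$,a,b}
  FOLLOW[S]={$,a,b}  FOLLOW[A]={a}  FOLLOW[B]={$,a,b}  FOLLOW[C]={$,a,b}
round 2: (no change)
  FOLLOW[S]={$,a,b}  FOLLOW[A]={a}  FOLLOW[B]={$,a,b}  FOLLOW[C]={$,a,b}

FOLLOW(A) = ["a"]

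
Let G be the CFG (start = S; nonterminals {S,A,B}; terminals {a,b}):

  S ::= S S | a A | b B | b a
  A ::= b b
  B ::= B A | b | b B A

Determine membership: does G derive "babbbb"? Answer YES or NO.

Convert to CNF:
  S -> S S | T0 B | T0 T1 | T1 A
  A -> T0 T0
  B -> B A | T0 X2 | b
  T0 -> b
  T1 -> a
  X2 -> B A

Fill CYK table bottom-up:
  cell(0,0) b: {B,T0}  orig:{B}
  cell(1,1) a: {T1}  orig:{}
  cell(2,2) b: {B,T0}  orig:{B}
  cell(3,3) b: {B,T0}  orig:{B}
  cell(4,4) b: {B,T0}  orig:{B}
  cell(5,5) b: {B,T0}  orig:{B}
  cell(0,1) ba: {S}
  cell(1,2) ab: ∅
  cell(2,3) bb: {A,S}
  cell(3,4) bb: {A,S}
  cell(4,5) bb: {A,S}
  cell(0,2) bab: ∅
  cell(1,3) abb: {S}
  cell(2,4) bbb: {B,X2}  orig:{B}
  cell(3,5) bbb: {B,X2}  orig:{B}
  cell(0,3) babb: {S}
  cell(1,4) abbb: ∅
  cell(2,5) bbbb: {B,S}
  cell(0,4) babbb: ∅
  cell(1,5) abbbb: {S}
  cell(0,5) babbbb: {S}

S ∈ T[0,5] ⇒ YES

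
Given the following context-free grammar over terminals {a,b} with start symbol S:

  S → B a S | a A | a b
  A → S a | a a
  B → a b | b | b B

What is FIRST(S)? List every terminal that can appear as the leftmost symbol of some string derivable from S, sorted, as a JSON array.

FIRST iteration:
round 1:
  A via A→a a: +{a}
  B via B→a b: +{a}
  B via B→b: +{b}
  S via S→B a S: +{a,b}
  FIRST[S]={a,b}  FIRST[A]={a}  FIRST[B]={a,b}
round 2:
  A via A→S a: +{b}
  FIRST[S]={a,b}  FIRST[A]={a,b}  FIRST[B]={a,b}
round 3: (stable)
  FIRST[S]={a,b}  FIRST[A]={a,b}  FIRST[B]={a,b}

FIRST(S) = ["a", "b"]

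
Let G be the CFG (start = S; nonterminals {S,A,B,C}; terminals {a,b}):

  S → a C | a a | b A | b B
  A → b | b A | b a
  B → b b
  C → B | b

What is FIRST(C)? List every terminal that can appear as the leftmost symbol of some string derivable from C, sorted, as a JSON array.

FIRST sets, iterate to fixpoint:
iter 1:
  A via A→b: +{b}
  B via B→b b: +{b}
  C via C→B: +{b}
  S via S→a C: +{a}
  S via S→b A: +{b}
  FIRST(S)={a,b}  FIRST(A)={b}  FIRST(B)={b}  FIRST(C)={b}
iter 2: — fixpoint
  FIRST(S)={a,b}  FIRST(A)={b}  FIRST(B)={b}  FIRST(C)={b}

FIRST(C) = ["b"]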